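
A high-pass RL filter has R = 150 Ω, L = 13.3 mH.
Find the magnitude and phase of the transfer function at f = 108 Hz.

Step 1 — Angular frequency: ω = 2π·108 = 678.6 rad/s.
Step 2 — Transfer function: H(jω) = jωL/(R + jωL).
Step 3 — Numerator jωL = j·9.025; denominator R + jωL = 150 + j9.025.
Step 4 — H = 0.003607 + j0.05995.
Step 5 — Magnitude: |H| = 0.06006 (-24.4 dB); phase: φ = 86.6°.

|H| = 0.06006 (-24.4 dB), φ = 86.6°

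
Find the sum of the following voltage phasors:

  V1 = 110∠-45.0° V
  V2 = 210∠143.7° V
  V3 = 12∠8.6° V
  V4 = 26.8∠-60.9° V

Step 1 — Convert each phasor to rectangular form:
  V1 = 110·(cos(-45.0°) + j·sin(-45.0°)) = 77.78 - j77.78 V
  V2 = 210·(cos(143.7°) + j·sin(143.7°)) = -169.2 + j124.3 V
  V3 = 12·(cos(8.6°) + j·sin(8.6°)) = 11.87 + j1.794 V
  V4 = 26.8·(cos(-60.9°) + j·sin(-60.9°)) = 13.03 - j23.42 V
Step 2 — Sum components: V_total = -66.56 + j24.92 V.
Step 3 — Convert to polar: |V_total| = 71.08 V, ∠V_total = 159.5°.

V_total = 71.08∠159.5° V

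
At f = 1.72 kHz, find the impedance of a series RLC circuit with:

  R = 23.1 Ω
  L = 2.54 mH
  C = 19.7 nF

Step 1 — Angular frequency: ω = 2π·f = 2π·1720 = 1.081e+04 rad/s.
Step 2 — Component impedances:
  R: Z = R = 23.1 Ω
  L: Z = jωL = j·1.081e+04·0.00254 = 0 + j27.45 Ω
  C: Z = 1/(jωC) = -j/(ω·C) = 0 - j4697 Ω
Step 3 — Series combination: Z_total = R + L + C = 23.1 - j4670 Ω = 4670∠-89.7° Ω.

Z = 23.1 - j4670 Ω = 4670∠-89.7° Ω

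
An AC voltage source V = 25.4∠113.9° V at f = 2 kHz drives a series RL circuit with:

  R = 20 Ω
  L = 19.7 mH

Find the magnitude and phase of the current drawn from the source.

Step 1 — Angular frequency: ω = 2π·f = 2π·2000 = 1.257e+04 rad/s.
Step 2 — Component impedances:
  R: Z = R = 20 Ω
  L: Z = jωL = j·1.257e+04·0.0197 = 0 + j247.6 Ω
Step 3 — Series combination: Z_total = R + L = 20 + j247.6 Ω = 248.4∠85.4° Ω.
Step 4 — Source phasor: V = 25.4∠113.9° V = -10.29 + j23.22 V.
Step 5 — Ohm's law: I = V / Z_total = (-10.29 + j23.22) / (20 + j247.6) = 0.08986 + j0.04883 A.
Step 6 — Convert to polar: |I| = 0.1023 A, ∠I = 28.5°.

I = 0.1023∠28.5° A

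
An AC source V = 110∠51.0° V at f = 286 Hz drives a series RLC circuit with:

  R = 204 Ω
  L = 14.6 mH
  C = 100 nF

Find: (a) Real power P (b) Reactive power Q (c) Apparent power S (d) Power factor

Step 1 — Angular frequency: ω = 2π·f = 2π·286 = 1797 rad/s.
Step 2 — Component impedances:
  R: Z = R = 204 Ω
  L: Z = jωL = j·1797·0.0146 = 0 + j26.24 Ω
  C: Z = 1/(jωC) = -j/(ω·C) = 0 - j5565 Ω
Step 3 — Series combination: Z_total = R + L + C = 204 - j5539 Ω = 5542∠-87.9° Ω.
Step 4 — Source phasor: V = 110∠51.0° V = 69.23 + j85.49 V.
Step 5 — Current: I = V / Z = -0.01495 + j0.01305 A = 0.01985∠138.9° A.
Step 6 — Complex power: S = V·I* = 0.08036 - j2.182 VA.
Step 7 — Real power: P = Re(S) = 0.08036 W.
Step 8 — Reactive power: Q = Im(S) = -2.182 VAR.
Step 9 — Apparent power: |S| = 2.183 VA.
Step 10 — Power factor: PF = P/|S| = 0.03681 (leading).

(a) P = 0.08036 W  (b) Q = -2.182 VAR  (c) S = 2.183 VA  (d) PF = 0.03681 (leading)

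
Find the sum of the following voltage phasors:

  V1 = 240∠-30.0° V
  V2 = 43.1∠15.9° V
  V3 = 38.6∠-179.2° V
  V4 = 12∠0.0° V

Step 1 — Convert each phasor to rectangular form:
  V1 = 240·(cos(-30.0°) + j·sin(-30.0°)) = 207.8 - j120 V
  V2 = 43.1·(cos(15.9°) + j·sin(15.9°)) = 41.45 + j11.81 V
  V3 = 38.6·(cos(-179.2°) + j·sin(-179.2°)) = -38.6 - j0.5389 V
  V4 = 12·(cos(0.0°) + j·sin(0.0°)) = 12 V
Step 2 — Sum components: V_total = 222.7 - j108.7 V.
Step 3 — Convert to polar: |V_total| = 247.8 V, ∠V_total = -26.0°.

V_total = 247.8∠-26.0° V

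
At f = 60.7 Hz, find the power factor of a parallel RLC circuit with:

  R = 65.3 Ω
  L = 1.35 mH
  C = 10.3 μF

Step 1 — Angular frequency: ω = 2π·f = 2π·60.7 = 381.4 rad/s.
Step 2 — Component impedances:
  R: Z = R = 65.3 Ω
  L: Z = jωL = j·381.4·0.00135 = 0 + j0.5149 Ω
  C: Z = 1/(jωC) = -j/(ω·C) = 0 - j254.6 Ω
Step 3 — Parallel combination: 1/Z_total = 1/R + 1/L + 1/C; Z_total = 0.004076 + j0.5159 Ω = 0.5159∠89.5° Ω.
Step 4 — Power factor: PF = cos(φ) = Re(Z)/|Z| = 0.004076/0.5159 = 0.007901.
Step 5 — Type: Im(Z) = 0.5159 ⇒ lagging (phase φ = 89.5°).

PF = 0.007901 (lagging, φ = 89.5°)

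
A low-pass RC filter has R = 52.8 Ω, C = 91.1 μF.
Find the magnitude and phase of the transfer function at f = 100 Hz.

Step 1 — Angular frequency: ω = 2π·100 = 628.3 rad/s.
Step 2 — Transfer function: H(jω) = 1/(1 + jωRC).
Step 3 — Denominator: 1 + jωRC = 1 + j·628.3·52.8·9.11e-05 = 1 + j3.022.
Step 4 — H = 0.09868 - j0.2982.
Step 5 — Magnitude: |H| = 0.3141 (-10.1 dB); phase: φ = -71.7°.

|H| = 0.3141 (-10.1 dB), φ = -71.7°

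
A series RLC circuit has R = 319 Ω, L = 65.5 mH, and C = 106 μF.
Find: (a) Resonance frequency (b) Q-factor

Step 1 — Resonance condition Im(Z)=0 gives ω₀ = 1/√(LC).
Step 2 — ω₀ = 1/√(0.0655·0.000106) = 379.5 rad/s.
Step 3 — f₀ = ω₀/(2π) = 60.4 Hz.
Step 4 — Series Q: Q = ω₀L/R = 379.5·0.0655/319 = 0.07793.

(a) f₀ = 60.4 Hz  (b) Q = 0.07793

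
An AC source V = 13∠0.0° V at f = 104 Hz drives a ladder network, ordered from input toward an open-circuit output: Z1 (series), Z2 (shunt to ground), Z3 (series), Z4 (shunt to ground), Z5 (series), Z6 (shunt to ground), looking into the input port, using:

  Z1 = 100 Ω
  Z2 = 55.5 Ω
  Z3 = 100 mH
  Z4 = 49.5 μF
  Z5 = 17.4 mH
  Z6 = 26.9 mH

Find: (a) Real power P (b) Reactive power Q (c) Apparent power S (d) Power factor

Step 1 — Angular frequency: ω = 2π·f = 2π·104 = 653.5 rad/s.
Step 2 — Component impedances:
  Z1: Z = R = 100 Ω
  Z2: Z = R = 55.5 Ω
  Z3: Z = jωL = j·653.5·0.1 = 0 + j65.35 Ω
  Z4: Z = 1/(jωC) = -j/(ω·C) = 0 - j30.92 Ω
  Z5: Z = jωL = j·653.5·0.0174 = 0 + j11.37 Ω
  Z6: Z = jωL = j·653.5·0.0269 = 0 + j17.58 Ω
Step 3 — Ladder network (open output): work backward from the far end, alternating series and parallel combinations. Z_in = 154.9 + j5.856 Ω = 155∠2.2° Ω.
Step 4 — Source phasor: V = 13∠0.0° V = 13 V.
Step 5 — Current: I = V / Z = 0.08382 - j0.003169 A = 0.08388∠-2.2° A.
Step 6 — Complex power: S = V·I* = 1.09 + j0.0412 VA.
Step 7 — Real power: P = Re(S) = 1.09 W.
Step 8 — Reactive power: Q = Im(S) = 0.0412 VAR.
Step 9 — Apparent power: |S| = 1.09 VA.
Step 10 — Power factor: PF = P/|S| = 0.9993 (lagging).

(a) P = 1.09 W  (b) Q = 0.0412 VAR  (c) S = 1.09 VA  (d) PF = 0.9993 (lagging)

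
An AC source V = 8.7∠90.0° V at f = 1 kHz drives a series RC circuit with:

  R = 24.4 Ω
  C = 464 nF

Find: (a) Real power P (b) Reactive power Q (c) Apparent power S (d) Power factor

Step 1 — Angular frequency: ω = 2π·f = 2π·1000 = 6283 rad/s.
Step 2 — Component impedances:
  R: Z = R = 24.4 Ω
  C: Z = 1/(jωC) = -j/(ω·C) = 0 - j343 Ω
Step 3 — Series combination: Z_total = R + C = 24.4 - j343 Ω = 343.9∠-85.9° Ω.
Step 4 — Source phasor: V = 8.7∠90.0° V = 0 + j8.7 V.
Step 5 — Current: I = V / Z = -0.02524 + j0.001795 A = 0.0253∠175.9° A.
Step 6 — Complex power: S = V·I* = 0.01562 - j0.2196 VA.
Step 7 — Real power: P = Re(S) = 0.01562 W.
Step 8 — Reactive power: Q = Im(S) = -0.2196 VAR.
Step 9 — Apparent power: |S| = 0.2201 VA.
Step 10 — Power factor: PF = P/|S| = 0.07096 (leading).

(a) P = 0.01562 W  (b) Q = -0.2196 VAR  (c) S = 0.2201 VA  (d) PF = 0.07096 (leading)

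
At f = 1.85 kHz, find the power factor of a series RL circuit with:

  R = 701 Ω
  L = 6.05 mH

Step 1 — Angular frequency: ω = 2π·f = 2π·1850 = 1.162e+04 rad/s.
Step 2 — Component impedances:
  R: Z = R = 701 Ω
  L: Z = jωL = j·1.162e+04·0.00605 = 0 + j70.32 Ω
Step 3 — Series combination: Z_total = R + L = 701 + j70.32 Ω = 704.5∠5.7° Ω.
Step 4 — Power factor: PF = cos(φ) = Re(Z)/|Z| = 701/704.5 = 0.995.
Step 5 — Type: Im(Z) = 70.32 ⇒ lagging (phase φ = 5.7°).

PF = 0.995 (lagging, φ = 5.7°)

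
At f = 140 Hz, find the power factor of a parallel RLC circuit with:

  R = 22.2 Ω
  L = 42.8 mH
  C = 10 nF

Step 1 — Angular frequency: ω = 2π·f = 2π·140 = 879.6 rad/s.
Step 2 — Component impedances:
  R: Z = R = 22.2 Ω
  L: Z = jωL = j·879.6·0.0428 = 0 + j37.65 Ω
  C: Z = 1/(jωC) = -j/(ω·C) = 0 - j1.137e+05 Ω
Step 3 — Parallel combination: 1/Z_total = 1/R + 1/L + 1/C; Z_total = 16.48 + j9.712 Ω = 19.12∠30.5° Ω.
Step 4 — Power factor: PF = cos(φ) = Re(Z)/|Z| = 16.4753/19.1247 = 0.8615.
Step 5 — Type: Im(Z) = 9.712 ⇒ lagging (phase φ = 30.5°).

PF = 0.8615 (lagging, φ = 30.5°)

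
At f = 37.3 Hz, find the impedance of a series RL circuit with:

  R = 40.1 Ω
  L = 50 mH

Step 1 — Angular frequency: ω = 2π·f = 2π·37.3 = 234.4 rad/s.
Step 2 — Component impedances:
  R: Z = R = 40.1 Ω
  L: Z = jωL = j·234.4·0.05 = 0 + j11.72 Ω
Step 3 — Series combination: Z_total = R + L = 40.1 + j11.72 Ω = 41.78∠16.3° Ω.

Z = 40.1 + j11.72 Ω = 41.78∠16.3° Ω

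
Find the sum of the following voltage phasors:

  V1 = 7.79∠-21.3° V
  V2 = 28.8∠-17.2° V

Step 1 — Convert each phasor to rectangular form:
  V1 = 7.79·(cos(-21.3°) + j·sin(-21.3°)) = 7.258 - j2.83 V
  V2 = 28.8·(cos(-17.2°) + j·sin(-17.2°)) = 27.51 - j8.516 V
Step 2 — Sum components: V_total = 34.77 - j11.35 V.
Step 3 — Convert to polar: |V_total| = 36.57 V, ∠V_total = -18.1°.

V_total = 36.57∠-18.1° V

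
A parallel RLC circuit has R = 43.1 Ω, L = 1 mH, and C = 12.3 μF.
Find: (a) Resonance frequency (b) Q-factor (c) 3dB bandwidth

Step 1 — Resonance: ω₀ = 1/√(LC) = 1/√(0.001·1.23e-05) = 9017 rad/s.
Step 2 — f₀ = ω₀/(2π) = 1435 Hz.
Step 3 — Parallel Q: Q = R/(ω₀L) = 43.1/(9017·0.001) = 4.78.
Step 4 — Bandwidth: Δω = ω₀/Q = 1886 rad/s; BW = Δω/(2π) = 300.2 Hz.

(a) f₀ = 1435 Hz  (b) Q = 4.78  (c) BW = 300.2 Hz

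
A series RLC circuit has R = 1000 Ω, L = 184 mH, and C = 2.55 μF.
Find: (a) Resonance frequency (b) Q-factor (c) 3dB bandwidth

Step 1 — Resonance condition Im(Z)=0 gives ω₀ = 1/√(LC).
Step 2 — ω₀ = 1/√(0.184·2.55e-06) = 1460 rad/s.
Step 3 — f₀ = ω₀/(2π) = 232.3 Hz.
Step 4 — Series Q: Q = ω₀L/R = 1460·0.184/1000 = 0.2686.
Step 5 — 3dB bandwidth: Δω = ω₀/Q = 5435 rad/s; BW = Δω/(2π) = 865 Hz.

(a) f₀ = 232.3 Hz  (b) Q = 0.2686  (c) BW = 865 Hz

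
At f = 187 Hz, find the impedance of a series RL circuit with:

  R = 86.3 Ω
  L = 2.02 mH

Step 1 — Angular frequency: ω = 2π·f = 2π·187 = 1175 rad/s.
Step 2 — Component impedances:
  R: Z = R = 86.3 Ω
  L: Z = jωL = j·1175·0.00202 = 0 + j2.373 Ω
Step 3 — Series combination: Z_total = R + L = 86.3 + j2.373 Ω = 86.33∠1.6° Ω.

Z = 86.3 + j2.373 Ω = 86.33∠1.6° Ω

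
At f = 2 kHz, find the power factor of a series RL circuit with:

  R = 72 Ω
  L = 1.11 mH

Step 1 — Angular frequency: ω = 2π·f = 2π·2000 = 1.257e+04 rad/s.
Step 2 — Component impedances:
  R: Z = R = 72 Ω
  L: Z = jωL = j·1.257e+04·0.00111 = 0 + j13.95 Ω
Step 3 — Series combination: Z_total = R + L = 72 + j13.95 Ω = 73.34∠11.0° Ω.
Step 4 — Power factor: PF = cos(φ) = Re(Z)/|Z| = 72/73.34 = 0.9817.
Step 5 — Type: Im(Z) = 13.95 ⇒ lagging (phase φ = 11.0°).

PF = 0.9817 (lagging, φ = 11.0°)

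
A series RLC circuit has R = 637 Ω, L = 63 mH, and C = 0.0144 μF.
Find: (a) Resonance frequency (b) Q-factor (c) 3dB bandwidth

Step 1 — Resonance condition Im(Z)=0 gives ω₀ = 1/√(LC).
Step 2 — ω₀ = 1/√(0.063·1.44e-08) = 3.32e+04 rad/s.
Step 3 — f₀ = ω₀/(2π) = 5284 Hz.
Step 4 — Series Q: Q = ω₀L/R = 3.32e+04·0.063/637 = 3.284.
Step 5 — 3dB bandwidth: Δω = ω₀/Q = 1.011e+04 rad/s; BW = Δω/(2π) = 1609 Hz.

(a) f₀ = 5284 Hz  (b) Q = 3.284  (c) BW = 1609 Hz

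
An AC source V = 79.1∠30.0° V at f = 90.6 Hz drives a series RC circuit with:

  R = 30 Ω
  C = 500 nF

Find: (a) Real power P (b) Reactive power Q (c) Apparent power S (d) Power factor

Step 1 — Angular frequency: ω = 2π·f = 2π·90.6 = 569.3 rad/s.
Step 2 — Component impedances:
  R: Z = R = 30 Ω
  C: Z = 1/(jωC) = -j/(ω·C) = 0 - j3513 Ω
Step 3 — Series combination: Z_total = R + C = 30 - j3513 Ω = 3513∠-89.5° Ω.
Step 4 — Source phasor: V = 79.1∠30.0° V = 68.5 + j39.55 V.
Step 5 — Current: I = V / Z = -0.01109 + j0.01959 A = 0.02251∠119.5° A.
Step 6 — Complex power: S = V·I* = 0.01521 - j1.781 VA.
Step 7 — Real power: P = Re(S) = 0.01521 W.
Step 8 — Reactive power: Q = Im(S) = -1.781 VAR.
Step 9 — Apparent power: |S| = 1.781 VA.
Step 10 — Power factor: PF = P/|S| = 0.008539 (leading).

(a) P = 0.01521 W  (b) Q = -1.781 VAR  (c) S = 1.781 VA  (d) PF = 0.008539 (leading)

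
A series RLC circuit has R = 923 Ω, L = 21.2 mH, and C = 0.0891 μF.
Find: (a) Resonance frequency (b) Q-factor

Step 1 — Resonance condition Im(Z)=0 gives ω₀ = 1/√(LC).
Step 2 — ω₀ = 1/√(0.0212·8.91e-08) = 2.301e+04 rad/s.
Step 3 — f₀ = ω₀/(2π) = 3662 Hz.
Step 4 — Series Q: Q = ω₀L/R = 2.301e+04·0.0212/923 = 0.5285.

(a) f₀ = 3662 Hz  (b) Q = 0.5285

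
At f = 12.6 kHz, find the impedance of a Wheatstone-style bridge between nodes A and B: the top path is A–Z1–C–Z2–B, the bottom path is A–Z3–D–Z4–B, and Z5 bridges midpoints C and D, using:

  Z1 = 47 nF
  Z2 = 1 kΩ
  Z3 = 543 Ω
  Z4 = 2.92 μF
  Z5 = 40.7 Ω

Step 1 — Angular frequency: ω = 2π·f = 2π·1.26e+04 = 7.917e+04 rad/s.
Step 2 — Component impedances:
  Z1: Z = 1/(jωC) = -j/(ω·C) = 0 - j268.8 Ω
  Z2: Z = R = 1000 Ω
  Z3: Z = R = 543 Ω
  Z4: Z = 1/(jωC) = -j/(ω·C) = 0 - j4.326 Ω
  Z5: Z = R = 40.7 Ω
Step 3 — Bridge requires nodal analysis (the Z5 bridge couples midpoints C and D, so the two paths cannot be reduced to a simple series/parallel combination). Setting node B to ground and injecting 1 A at node A, the 3-node admittance system at A, C, D solves to V_A = Z_AB = 125.4 - j196.8 Ω = 233.4∠-57.5° Ω.

Z = 125.4 - j196.8 Ω = 233.4∠-57.5° Ω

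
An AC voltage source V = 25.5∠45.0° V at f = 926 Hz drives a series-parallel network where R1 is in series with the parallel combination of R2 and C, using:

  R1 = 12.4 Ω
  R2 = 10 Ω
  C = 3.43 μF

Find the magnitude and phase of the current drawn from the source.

Step 1 — Angular frequency: ω = 2π·f = 2π·926 = 5818 rad/s.
Step 2 — Component impedances:
  R1: Z = R = 12.4 Ω
  R2: Z = R = 10 Ω
  C: Z = 1/(jωC) = -j/(ω·C) = 0 - j50.11 Ω
Step 3 — Parallel branch: R2 || C = 1/(1/R2 + 1/C) = 9.617 - j1.919 Ω.
Step 4 — Series with R1: Z_total = R1 + (R2 || C) = 22.02 - j1.919 Ω = 22.1∠-5.0° Ω.
Step 5 — Source phasor: V = 25.5∠45.0° V = 18.03 + j18.03 V.
Step 6 — Ohm's law: I = V / Z_total = (18.03 + j18.03) / (22.02 - j1.919) = 0.7419 + j0.8836 A.
Step 7 — Convert to polar: |I| = 1.154 A, ∠I = 50.0°.

I = 1.154∠50.0° A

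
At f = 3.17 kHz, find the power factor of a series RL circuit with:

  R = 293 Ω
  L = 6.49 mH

Step 1 — Angular frequency: ω = 2π·f = 2π·3170 = 1.992e+04 rad/s.
Step 2 — Component impedances:
  R: Z = R = 293 Ω
  L: Z = jωL = j·1.992e+04·0.00649 = 0 + j129.3 Ω
Step 3 — Series combination: Z_total = R + L = 293 + j129.3 Ω = 320.2∠23.8° Ω.
Step 4 — Power factor: PF = cos(φ) = Re(Z)/|Z| = 293/320.25 = 0.9149.
Step 5 — Type: Im(Z) = 129.3 ⇒ lagging (phase φ = 23.8°).

PF = 0.9149 (lagging, φ = 23.8°)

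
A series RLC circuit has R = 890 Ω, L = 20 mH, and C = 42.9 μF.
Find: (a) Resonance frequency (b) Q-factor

Step 1 — Resonance condition Im(Z)=0 gives ω₀ = 1/√(LC).
Step 2 — ω₀ = 1/√(0.02·4.29e-05) = 1080 rad/s.
Step 3 — f₀ = ω₀/(2π) = 171.8 Hz.
Step 4 — Series Q: Q = ω₀L/R = 1080·0.02/890 = 0.02426.

(a) f₀ = 171.8 Hz  (b) Q = 0.02426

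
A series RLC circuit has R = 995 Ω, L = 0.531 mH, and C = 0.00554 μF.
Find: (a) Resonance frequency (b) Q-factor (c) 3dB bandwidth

Step 1 — Resonance condition Im(Z)=0 gives ω₀ = 1/√(LC).
Step 2 — ω₀ = 1/√(0.000531·5.54e-09) = 5.83e+05 rad/s.
Step 3 — f₀ = ω₀/(2π) = 9.279e+04 Hz.
Step 4 — Series Q: Q = ω₀L/R = 5.83e+05·0.000531/995 = 0.3111.
Step 5 — 3dB bandwidth: Δω = ω₀/Q = 1.874e+06 rad/s; BW = Δω/(2π) = 2.982e+05 Hz.

(a) f₀ = 9.279e+04 Hz  (b) Q = 0.3111  (c) BW = 2.982e+05 Hz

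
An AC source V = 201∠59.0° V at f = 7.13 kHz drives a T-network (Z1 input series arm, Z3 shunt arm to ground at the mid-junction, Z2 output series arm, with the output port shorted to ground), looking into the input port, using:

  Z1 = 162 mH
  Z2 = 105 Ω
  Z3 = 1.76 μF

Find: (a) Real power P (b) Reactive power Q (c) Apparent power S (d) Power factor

Step 1 — Angular frequency: ω = 2π·f = 2π·7130 = 4.48e+04 rad/s.
Step 2 — Component impedances:
  Z1: Z = jωL = j·4.48e+04·0.162 = 0 + j7257 Ω
  Z2: Z = R = 105 Ω
  Z3: Z = 1/(jωC) = -j/(ω·C) = 0 - j12.68 Ω
Step 3 — With the output port shorted to ground, the output series arm Z2 runs from the junction to ground; the shunt arm Z3 also runs from the junction to ground. They appear in parallel: Z3 || Z2 = 1.51 - j12.5 Ω.
Step 4 — Series with input arm Z1: Z_in = Z1 + (Z3 || Z2) = 1.51 + j7245 Ω = 7245∠90.0° Ω.
Step 5 — Source phasor: V = 201∠59.0° V = 103.5 + j172.3 V.
Step 6 — Current: I = V / Z = 0.02378 - j0.01428 A = 0.02774∠-31.0° A.
Step 7 — Complex power: S = V·I* = 0.001162 + j5.576 VA.
Step 8 — Real power: P = Re(S) = 0.001162 W.
Step 9 — Reactive power: Q = Im(S) = 5.576 VAR.
Step 10 — Apparent power: |S| = 5.576 VA.
Step 11 — Power factor: PF = P/|S| = 0.0002084 (lagging).

(a) P = 0.001162 W  (b) Q = 5.576 VAR  (c) S = 5.576 VA  (d) PF = 0.0002084 (lagging)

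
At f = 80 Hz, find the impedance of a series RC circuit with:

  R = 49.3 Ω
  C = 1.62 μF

Step 1 — Angular frequency: ω = 2π·f = 2π·80 = 502.7 rad/s.
Step 2 — Component impedances:
  R: Z = R = 49.3 Ω
  C: Z = 1/(jωC) = -j/(ω·C) = 0 - j1228 Ω
Step 3 — Series combination: Z_total = R + C = 49.3 - j1228 Ω = 1229∠-87.7° Ω.

Z = 49.3 - j1228 Ω = 1229∠-87.7° Ω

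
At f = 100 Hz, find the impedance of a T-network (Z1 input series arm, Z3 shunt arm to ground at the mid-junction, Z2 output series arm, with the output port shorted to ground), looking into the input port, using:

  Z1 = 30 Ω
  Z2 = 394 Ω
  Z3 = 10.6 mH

Step 1 — Angular frequency: ω = 2π·f = 2π·100 = 628.3 rad/s.
Step 2 — Component impedances:
  Z1: Z = R = 30 Ω
  Z2: Z = R = 394 Ω
  Z3: Z = jωL = j·628.3·0.0106 = 0 + j6.66 Ω
Step 3 — With the output port shorted to ground, the output series arm Z2 runs from the junction to ground; the shunt arm Z3 also runs from the junction to ground. They appear in parallel: Z3 || Z2 = 0.1126 + j6.658 Ω.
Step 4 — Series with input arm Z1: Z_in = Z1 + (Z3 || Z2) = 30.11 + j6.658 Ω = 30.84∠12.5° Ω.

Z = 30.11 + j6.658 Ω = 30.84∠12.5° Ω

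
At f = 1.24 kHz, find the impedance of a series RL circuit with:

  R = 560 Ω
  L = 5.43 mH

Step 1 — Angular frequency: ω = 2π·f = 2π·1240 = 7791 rad/s.
Step 2 — Component impedances:
  R: Z = R = 560 Ω
  L: Z = jωL = j·7791·0.00543 = 0 + j42.31 Ω
Step 3 — Series combination: Z_total = R + L = 560 + j42.31 Ω = 561.6∠4.3° Ω.

Z = 560 + j42.31 Ω = 561.6∠4.3° Ω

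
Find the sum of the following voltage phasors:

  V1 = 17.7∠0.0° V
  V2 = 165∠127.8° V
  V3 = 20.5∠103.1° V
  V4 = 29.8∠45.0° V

Step 1 — Convert each phasor to rectangular form:
  V1 = 17.7·(cos(0.0°) + j·sin(0.0°)) = 17.7 V
  V2 = 165·(cos(127.8°) + j·sin(127.8°)) = -101.1 + j130.4 V
  V3 = 20.5·(cos(103.1°) + j·sin(103.1°)) = -4.646 + j19.97 V
  V4 = 29.8·(cos(45.0°) + j·sin(45.0°)) = 21.07 + j21.07 V
Step 2 — Sum components: V_total = -67 + j171.4 V.
Step 3 — Convert to polar: |V_total| = 184 V, ∠V_total = 111.4°.

V_total = 184∠111.4° V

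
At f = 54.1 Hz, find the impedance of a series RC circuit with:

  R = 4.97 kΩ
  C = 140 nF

Step 1 — Angular frequency: ω = 2π·f = 2π·54.1 = 339.9 rad/s.
Step 2 — Component impedances:
  R: Z = R = 4970 Ω
  C: Z = 1/(jωC) = -j/(ω·C) = 0 - j2.101e+04 Ω
Step 3 — Series combination: Z_total = R + C = 4970 - j2.101e+04 Ω = 2.159e+04∠-76.7° Ω.

Z = 4970 - j2.101e+04 Ω = 2.159e+04∠-76.7° Ω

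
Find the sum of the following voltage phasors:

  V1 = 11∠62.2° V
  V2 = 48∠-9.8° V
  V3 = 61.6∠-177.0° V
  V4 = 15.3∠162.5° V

Step 1 — Convert each phasor to rectangular form:
  V1 = 11·(cos(62.2°) + j·sin(62.2°)) = 5.13 + j9.73 V
  V2 = 48·(cos(-9.8°) + j·sin(-9.8°)) = 47.3 - j8.17 V
  V3 = 61.6·(cos(-177.0°) + j·sin(-177.0°)) = -61.52 - j3.224 V
  V4 = 15.3·(cos(162.5°) + j·sin(162.5°)) = -14.59 + j4.601 V
Step 2 — Sum components: V_total = -23.68 + j2.937 V.
Step 3 — Convert to polar: |V_total| = 23.86 V, ∠V_total = 172.9°.

V_total = 23.86∠172.9° V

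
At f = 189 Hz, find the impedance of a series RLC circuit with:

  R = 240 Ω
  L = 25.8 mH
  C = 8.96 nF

Step 1 — Angular frequency: ω = 2π·f = 2π·189 = 1188 rad/s.
Step 2 — Component impedances:
  R: Z = R = 240 Ω
  L: Z = jωL = j·1188·0.0258 = 0 + j30.64 Ω
  C: Z = 1/(jωC) = -j/(ω·C) = 0 - j9.398e+04 Ω
Step 3 — Series combination: Z_total = R + L + C = 240 - j9.395e+04 Ω = 9.395e+04∠-89.9° Ω.

Z = 240 - j9.395e+04 Ω = 9.395e+04∠-89.9° Ω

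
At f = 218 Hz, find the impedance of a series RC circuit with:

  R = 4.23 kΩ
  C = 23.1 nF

Step 1 — Angular frequency: ω = 2π·f = 2π·218 = 1370 rad/s.
Step 2 — Component impedances:
  R: Z = R = 4230 Ω
  C: Z = 1/(jωC) = -j/(ω·C) = 0 - j3.16e+04 Ω
Step 3 — Series combination: Z_total = R + C = 4230 - j3.16e+04 Ω = 3.189e+04∠-82.4° Ω.

Z = 4230 - j3.16e+04 Ω = 3.189e+04∠-82.4° Ω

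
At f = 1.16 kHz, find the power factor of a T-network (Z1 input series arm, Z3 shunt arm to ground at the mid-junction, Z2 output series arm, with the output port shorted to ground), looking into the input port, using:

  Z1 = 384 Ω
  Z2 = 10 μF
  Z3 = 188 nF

Step 1 — Angular frequency: ω = 2π·f = 2π·1160 = 7288 rad/s.
Step 2 — Component impedances:
  Z1: Z = R = 384 Ω
  Z2: Z = 1/(jωC) = -j/(ω·C) = 0 - j13.72 Ω
  Z3: Z = 1/(jωC) = -j/(ω·C) = 0 - j729.8 Ω
Step 3 — With the output port shorted to ground, the output series arm Z2 runs from the junction to ground; the shunt arm Z3 also runs from the junction to ground. They appear in parallel: Z3 || Z2 = 0 - j13.47 Ω.
Step 4 — Series with input arm Z1: Z_in = Z1 + (Z3 || Z2) = 384 - j13.47 Ω = 384.2∠-2.0° Ω.
Step 5 — Power factor: PF = cos(φ) = Re(Z)/|Z| = 384/384.24 = 0.9994.
Step 6 — Type: Im(Z) = -13.47 ⇒ leading (phase φ = -2.0°).

PF = 0.9994 (leading, φ = -2.0°)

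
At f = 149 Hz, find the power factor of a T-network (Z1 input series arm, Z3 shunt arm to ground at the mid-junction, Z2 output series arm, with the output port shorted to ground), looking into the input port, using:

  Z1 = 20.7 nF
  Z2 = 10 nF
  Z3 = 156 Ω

Step 1 — Angular frequency: ω = 2π·f = 2π·149 = 936.2 rad/s.
Step 2 — Component impedances:
  Z1: Z = 1/(jωC) = -j/(ω·C) = 0 - j5.16e+04 Ω
  Z2: Z = 1/(jωC) = -j/(ω·C) = 0 - j1.068e+05 Ω
  Z3: Z = R = 156 Ω
Step 3 — With the output port shorted to ground, the output series arm Z2 runs from the junction to ground; the shunt arm Z3 also runs from the junction to ground. They appear in parallel: Z3 || Z2 = 156 - j0.2278 Ω.
Step 4 — Series with input arm Z1: Z_in = Z1 + (Z3 || Z2) = 156 - j5.16e+04 Ω = 5.16e+04∠-89.8° Ω.
Step 5 — Power factor: PF = cos(φ) = Re(Z)/|Z| = 156/5.16e+04 = 0.003023.
Step 6 — Type: Im(Z) = -5.16e+04 ⇒ leading (phase φ = -89.8°).

PF = 0.003023 (leading, φ = -89.8°)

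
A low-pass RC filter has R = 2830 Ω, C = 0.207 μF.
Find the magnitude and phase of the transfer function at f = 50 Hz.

Step 1 — Angular frequency: ω = 2π·50 = 314.2 rad/s.
Step 2 — Transfer function: H(jω) = 1/(1 + jωRC).
Step 3 — Denominator: 1 + jωRC = 1 + j·314.2·2830·2.07e-07 = 1 + j0.184.
Step 4 — H = 0.9672 - j0.178.
Step 5 — Magnitude: |H| = 0.9835 (-0.1 dB); phase: φ = -10.4°.

|H| = 0.9835 (-0.1 dB), φ = -10.4°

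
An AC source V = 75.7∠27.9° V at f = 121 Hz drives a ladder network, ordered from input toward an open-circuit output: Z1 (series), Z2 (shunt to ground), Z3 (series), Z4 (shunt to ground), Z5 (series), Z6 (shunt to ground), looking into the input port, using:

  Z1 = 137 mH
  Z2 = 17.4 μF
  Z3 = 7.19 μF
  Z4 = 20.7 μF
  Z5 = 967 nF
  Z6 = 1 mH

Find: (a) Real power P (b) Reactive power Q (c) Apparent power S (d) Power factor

Step 1 — Angular frequency: ω = 2π·f = 2π·121 = 760.3 rad/s.
Step 2 — Component impedances:
  Z1: Z = jωL = j·760.3·0.137 = 0 + j104.2 Ω
  Z2: Z = 1/(jωC) = -j/(ω·C) = 0 - j75.59 Ω
  Z3: Z = 1/(jωC) = -j/(ω·C) = 0 - j182.9 Ω
  Z4: Z = 1/(jωC) = -j/(ω·C) = 0 - j63.54 Ω
  Z5: Z = 1/(jωC) = -j/(ω·C) = 0 - j1360 Ω
  Z6: Z = jωL = j·760.3·0.001 = 0 + j0.7603 Ω
Step 3 — Ladder network (open output): work backward from the far end, alternating series and parallel combinations. Z_in = 0 + j46.46 Ω = 46.46∠90.0° Ω.
Step 4 — Source phasor: V = 75.7∠27.9° V = 66.9 + j35.42 V.
Step 5 — Current: I = V / Z = 0.7624 - j1.44 A = 1.629∠-62.1° A.
Step 6 — Complex power: S = V·I* = 0 + j123.3 VA.
Step 7 — Real power: P = Re(S) = 0 W.
Step 8 — Reactive power: Q = Im(S) = 123.3 VAR.
Step 9 — Apparent power: |S| = 123.3 VA.
Step 10 — Power factor: PF = P/|S| = 0 (lagging).

(a) P = 0 W  (b) Q = 123.3 VAR  (c) S = 123.3 VA  (d) PF = 0 (lagging)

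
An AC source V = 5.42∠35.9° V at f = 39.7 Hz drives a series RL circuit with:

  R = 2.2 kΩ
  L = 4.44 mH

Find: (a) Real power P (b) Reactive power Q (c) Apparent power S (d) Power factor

Step 1 — Angular frequency: ω = 2π·f = 2π·39.7 = 249.4 rad/s.
Step 2 — Component impedances:
  R: Z = R = 2200 Ω
  L: Z = jωL = j·249.4·0.00444 = 0 + j1.108 Ω
Step 3 — Series combination: Z_total = R + L = 2200 + j1.108 Ω = 2200∠0.0° Ω.
Step 4 — Source phasor: V = 5.42∠35.9° V = 4.39 + j3.178 V.
Step 5 — Current: I = V / Z = 0.001996 + j0.001444 A = 0.002464∠35.9° A.
Step 6 — Complex power: S = V·I* = 0.01335 + j6.722e-06 VA.
Step 7 — Real power: P = Re(S) = 0.01335 W.
Step 8 — Reactive power: Q = Im(S) = 6.722e-06 VAR.
Step 9 — Apparent power: |S| = 0.01335 VA.
Step 10 — Power factor: PF = P/|S| = 1 (lagging).

(a) P = 0.01335 W  (b) Q = 6.722e-06 VAR  (c) S = 0.01335 VA  (d) PF = 1 (lagging)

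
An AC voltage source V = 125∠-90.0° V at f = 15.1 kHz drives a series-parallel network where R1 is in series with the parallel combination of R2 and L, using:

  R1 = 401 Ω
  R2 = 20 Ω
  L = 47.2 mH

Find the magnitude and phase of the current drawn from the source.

Step 1 — Angular frequency: ω = 2π·f = 2π·1.51e+04 = 9.488e+04 rad/s.
Step 2 — Component impedances:
  R1: Z = R = 401 Ω
  R2: Z = R = 20 Ω
  L: Z = jωL = j·9.488e+04·0.0472 = 0 + j4478 Ω
Step 3 — Parallel branch: R2 || L = 1/(1/R2 + 1/L) = 20 + j0.08932 Ω.
Step 4 — Series with R1: Z_total = R1 + (R2 || L) = 421 + j0.08932 Ω = 421∠0.0° Ω.
Step 5 — Source phasor: V = 125∠-90.0° V = 0 - j125 V.
Step 6 — Ohm's law: I = V / Z_total = (0 - j125) / (421 + j0.08932) = -6.299e-05 - j0.2969 A.
Step 7 — Convert to polar: |I| = 0.2969 A, ∠I = -90.0°.

I = 0.2969∠-90.0° A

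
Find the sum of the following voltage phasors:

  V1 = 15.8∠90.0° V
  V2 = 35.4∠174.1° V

Step 1 — Convert each phasor to rectangular form:
  V1 = 15.8·(cos(90.0°) + j·sin(90.0°)) = 0 + j15.8 V
  V2 = 35.4·(cos(174.1°) + j·sin(174.1°)) = -35.21 + j3.639 V
Step 2 — Sum components: V_total = -35.21 + j19.44 V.
Step 3 — Convert to polar: |V_total| = 40.22 V, ∠V_total = 151.1°.

V_total = 40.22∠151.1° V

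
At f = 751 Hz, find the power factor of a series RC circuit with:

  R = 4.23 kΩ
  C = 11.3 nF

Step 1 — Angular frequency: ω = 2π·f = 2π·751 = 4719 rad/s.
Step 2 — Component impedances:
  R: Z = R = 4230 Ω
  C: Z = 1/(jωC) = -j/(ω·C) = 0 - j1.875e+04 Ω
Step 3 — Series combination: Z_total = R + C = 4230 - j1.875e+04 Ω = 1.923e+04∠-77.3° Ω.
Step 4 — Power factor: PF = cos(φ) = Re(Z)/|Z| = 4230/1.923e+04 = 0.22.
Step 5 — Type: Im(Z) = -1.875e+04 ⇒ leading (phase φ = -77.3°).

PF = 0.22 (leading, φ = -77.3°)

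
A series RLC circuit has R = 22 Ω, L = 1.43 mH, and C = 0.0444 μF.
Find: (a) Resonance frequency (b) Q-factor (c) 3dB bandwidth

Step 1 — Resonance: ω₀ = 1/√(LC) = 1/√(0.00143·4.44e-08) = 1.255e+05 rad/s.
Step 2 — f₀ = ω₀/(2π) = 1.997e+04 Hz.
Step 3 — Series Q: Q = ω₀L/R = 1.255e+05·0.00143/22 = 8.157.
Step 4 — Bandwidth: Δω = ω₀/Q = 1.538e+04 rad/s; BW = Δω/(2π) = 2449 Hz.

(a) f₀ = 1.997e+04 Hz  (b) Q = 8.157  (c) BW = 2449 Hz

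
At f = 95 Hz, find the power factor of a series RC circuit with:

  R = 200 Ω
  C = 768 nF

Step 1 — Angular frequency: ω = 2π·f = 2π·95 = 596.9 rad/s.
Step 2 — Component impedances:
  R: Z = R = 200 Ω
  C: Z = 1/(jωC) = -j/(ω·C) = 0 - j2181 Ω
Step 3 — Series combination: Z_total = R + C = 200 - j2181 Ω = 2191∠-84.8° Ω.
Step 4 — Power factor: PF = cos(φ) = Re(Z)/|Z| = 200/2190.5 = 0.0913.
Step 5 — Type: Im(Z) = -2181 ⇒ leading (phase φ = -84.8°).

PF = 0.0913 (leading, φ = -84.8°)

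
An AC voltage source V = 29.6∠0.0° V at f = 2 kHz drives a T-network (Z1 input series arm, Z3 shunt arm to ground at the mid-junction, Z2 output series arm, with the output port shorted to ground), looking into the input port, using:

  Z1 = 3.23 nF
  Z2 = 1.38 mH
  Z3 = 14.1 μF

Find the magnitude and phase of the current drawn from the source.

Step 1 — Angular frequency: ω = 2π·f = 2π·2000 = 1.257e+04 rad/s.
Step 2 — Component impedances:
  Z1: Z = 1/(jωC) = -j/(ω·C) = 0 - j2.464e+04 Ω
  Z2: Z = jωL = j·1.257e+04·0.00138 = 0 + j17.34 Ω
  Z3: Z = 1/(jωC) = -j/(ω·C) = 0 - j5.644 Ω
Step 3 — With the output port shorted to ground, the output series arm Z2 runs from the junction to ground; the shunt arm Z3 also runs from the junction to ground. They appear in parallel: Z3 || Z2 = 0 - j8.367 Ω.
Step 4 — Series with input arm Z1: Z_in = Z1 + (Z3 || Z2) = 0 - j2.465e+04 Ω = 2.465e+04∠-90.0° Ω.
Step 5 — Source phasor: V = 29.6∠0.0° V = 29.6 V.
Step 6 — Ohm's law: I = V / Z_total = (29.6) / (0 - j2.465e+04) = 0 + j0.001201 A.
Step 7 — Convert to polar: |I| = 0.001201 A, ∠I = 90.0°.

I = 0.001201∠90.0° A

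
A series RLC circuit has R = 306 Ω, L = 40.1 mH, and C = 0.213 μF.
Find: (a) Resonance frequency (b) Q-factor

Step 1 — Resonance condition Im(Z)=0 gives ω₀ = 1/√(LC).
Step 2 — ω₀ = 1/√(0.0401·2.13e-07) = 1.082e+04 rad/s.
Step 3 — f₀ = ω₀/(2π) = 1722 Hz.
Step 4 — Series Q: Q = ω₀L/R = 1.082e+04·0.0401/306 = 1.418.

(a) f₀ = 1722 Hz  (b) Q = 1.418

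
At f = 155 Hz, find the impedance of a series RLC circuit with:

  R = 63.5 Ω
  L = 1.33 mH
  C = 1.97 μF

Step 1 — Angular frequency: ω = 2π·f = 2π·155 = 973.9 rad/s.
Step 2 — Component impedances:
  R: Z = R = 63.5 Ω
  L: Z = jωL = j·973.9·0.00133 = 0 + j1.295 Ω
  C: Z = 1/(jωC) = -j/(ω·C) = 0 - j521.2 Ω
Step 3 — Series combination: Z_total = R + L + C = 63.5 - j519.9 Ω = 523.8∠-83.0° Ω.

Z = 63.5 - j519.9 Ω = 523.8∠-83.0° Ω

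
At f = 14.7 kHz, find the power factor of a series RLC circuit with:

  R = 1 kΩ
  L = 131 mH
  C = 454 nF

Step 1 — Angular frequency: ω = 2π·f = 2π·1.47e+04 = 9.236e+04 rad/s.
Step 2 — Component impedances:
  R: Z = R = 1000 Ω
  L: Z = jωL = j·9.236e+04·0.131 = 0 + j1.21e+04 Ω
  C: Z = 1/(jωC) = -j/(ω·C) = 0 - j23.85 Ω
Step 3 — Series combination: Z_total = R + L + C = 1000 + j1.208e+04 Ω = 1.212e+04∠85.3° Ω.
Step 4 — Power factor: PF = cos(φ) = Re(Z)/|Z| = 1000/12117 = 0.08253.
Step 5 — Type: Im(Z) = 1.208e+04 ⇒ lagging (phase φ = 85.3°).

PF = 0.08253 (lagging, φ = 85.3°)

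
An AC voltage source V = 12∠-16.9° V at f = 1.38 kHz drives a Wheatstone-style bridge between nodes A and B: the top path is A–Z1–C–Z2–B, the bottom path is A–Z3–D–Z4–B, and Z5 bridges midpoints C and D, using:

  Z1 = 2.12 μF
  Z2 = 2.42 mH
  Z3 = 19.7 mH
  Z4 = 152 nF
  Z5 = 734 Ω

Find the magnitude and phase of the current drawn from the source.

Step 1 — Angular frequency: ω = 2π·f = 2π·1380 = 8671 rad/s.
Step 2 — Component impedances:
  Z1: Z = 1/(jωC) = -j/(ω·C) = 0 - j54.4 Ω
  Z2: Z = jωL = j·8671·0.00242 = 0 + j20.98 Ω
  Z3: Z = jωL = j·8671·0.0197 = 0 + j170.8 Ω
  Z4: Z = 1/(jωC) = -j/(ω·C) = 0 - j758.7 Ω
  Z5: Z = R = 734 Ω
Step 3 — Bridge requires nodal analysis (the Z5 bridge couples midpoints C and D, so the two paths cannot be reduced to a simple series/parallel combination). Setting node B to ground and injecting 1 A at node A, the 3-node admittance system at A, C, D solves to V_A = Z_AB = 4.842 - j32.53 Ω = 32.89∠-81.5° Ω.
Step 4 — Source phasor: V = 12∠-16.9° V = 11.48 - j3.488 V.
Step 5 — Ohm's law: I = V / Z_total = (11.48 - j3.488) / (4.842 - j32.53) = 0.1563 + j0.3297 A.
Step 6 — Convert to polar: |I| = 0.3648 A, ∠I = 64.6°.

I = 0.3648∠64.6° A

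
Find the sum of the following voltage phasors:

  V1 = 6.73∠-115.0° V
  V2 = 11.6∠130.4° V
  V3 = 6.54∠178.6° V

Step 1 — Convert each phasor to rectangular form:
  V1 = 6.73·(cos(-115.0°) + j·sin(-115.0°)) = -2.844 - j6.099 V
  V2 = 11.6·(cos(130.4°) + j·sin(130.4°)) = -7.518 + j8.834 V
  V3 = 6.54·(cos(178.6°) + j·sin(178.6°)) = -6.538 + j0.1598 V
Step 2 — Sum components: V_total = -16.9 + j2.894 V.
Step 3 — Convert to polar: |V_total| = 17.15 V, ∠V_total = 170.3°.

V_total = 17.15∠170.3° V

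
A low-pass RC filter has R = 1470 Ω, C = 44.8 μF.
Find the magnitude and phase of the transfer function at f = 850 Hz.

Step 1 — Angular frequency: ω = 2π·850 = 5341 rad/s.
Step 2 — Transfer function: H(jω) = 1/(1 + jωRC).
Step 3 — Denominator: 1 + jωRC = 1 + j·5341·1470·4.48e-05 = 1 + j351.7.
Step 4 — H = 8.084e-06 - j0.002843.
Step 5 — Magnitude: |H| = 0.002843 (-50.9 dB); phase: φ = -89.8°.

|H| = 0.002843 (-50.9 dB), φ = -89.8°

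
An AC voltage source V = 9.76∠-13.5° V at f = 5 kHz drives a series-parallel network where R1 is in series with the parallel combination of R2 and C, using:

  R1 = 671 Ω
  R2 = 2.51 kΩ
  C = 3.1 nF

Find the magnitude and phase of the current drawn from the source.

Step 1 — Angular frequency: ω = 2π·f = 2π·5000 = 3.142e+04 rad/s.
Step 2 — Component impedances:
  R1: Z = R = 671 Ω
  R2: Z = R = 2510 Ω
  C: Z = 1/(jωC) = -j/(ω·C) = 0 - j1.027e+04 Ω
Step 3 — Parallel branch: R2 || C = 1/(1/R2 + 1/C) = 2368 - j579 Ω.
Step 4 — Series with R1: Z_total = R1 + (R2 || C) = 3039 - j579 Ω = 3094∠-10.8° Ω.
Step 5 — Source phasor: V = 9.76∠-13.5° V = 9.49 - j2.278 V.
Step 6 — Ohm's law: I = V / Z_total = (9.49 - j2.278) / (3039 - j579) = 0.003151 - j0.0001494 A.
Step 7 — Convert to polar: |I| = 0.003154 A, ∠I = -2.7°.

I = 0.003154∠-2.7° A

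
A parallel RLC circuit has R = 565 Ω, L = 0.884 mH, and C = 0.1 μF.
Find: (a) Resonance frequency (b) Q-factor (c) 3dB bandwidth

Step 1 — Resonance: ω₀ = 1/√(LC) = 1/√(0.000884·1e-07) = 1.064e+05 rad/s.
Step 2 — f₀ = ω₀/(2π) = 1.693e+04 Hz.
Step 3 — Parallel Q: Q = R/(ω₀L) = 565/(1.064e+05·0.000884) = 6.009.
Step 4 — Bandwidth: Δω = ω₀/Q = 1.77e+04 rad/s; BW = Δω/(2π) = 2817 Hz.

(a) f₀ = 1.693e+04 Hz  (b) Q = 6.009  (c) BW = 2817 Hz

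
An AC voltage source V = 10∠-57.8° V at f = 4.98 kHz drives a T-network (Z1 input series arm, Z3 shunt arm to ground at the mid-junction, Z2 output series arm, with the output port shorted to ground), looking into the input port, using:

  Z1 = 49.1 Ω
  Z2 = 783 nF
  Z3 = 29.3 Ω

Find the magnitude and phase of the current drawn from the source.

Step 1 — Angular frequency: ω = 2π·f = 2π·4980 = 3.129e+04 rad/s.
Step 2 — Component impedances:
  Z1: Z = R = 49.1 Ω
  Z2: Z = 1/(jωC) = -j/(ω·C) = 0 - j40.82 Ω
  Z3: Z = R = 29.3 Ω
Step 3 — With the output port shorted to ground, the output series arm Z2 runs from the junction to ground; the shunt arm Z3 also runs from the junction to ground. They appear in parallel: Z3 || Z2 = 19.34 - j13.88 Ω.
Step 4 — Series with input arm Z1: Z_in = Z1 + (Z3 || Z2) = 68.44 - j13.88 Ω = 69.83∠-11.5° Ω.
Step 5 — Source phasor: V = 10∠-57.8° V = 5.329 - j8.462 V.
Step 6 — Ohm's law: I = V / Z_total = (5.329 - j8.462) / (68.44 - j13.88) = 0.09888 - j0.1036 A.
Step 7 — Convert to polar: |I| = 0.1432 A, ∠I = -46.3°.

I = 0.1432∠-46.3° A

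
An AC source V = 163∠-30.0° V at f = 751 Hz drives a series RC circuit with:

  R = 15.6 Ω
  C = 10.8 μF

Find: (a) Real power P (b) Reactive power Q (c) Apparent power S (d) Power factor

Step 1 — Angular frequency: ω = 2π·f = 2π·751 = 4719 rad/s.
Step 2 — Component impedances:
  R: Z = R = 15.6 Ω
  C: Z = 1/(jωC) = -j/(ω·C) = 0 - j19.62 Ω
Step 3 — Series combination: Z_total = R + C = 15.6 - j19.62 Ω = 25.07∠-51.5° Ω.
Step 4 — Source phasor: V = 163∠-30.0° V = 141.2 - j81.5 V.
Step 5 — Current: I = V / Z = 6.049 + j2.385 A = 6.502∠21.5° A.
Step 6 — Complex power: S = V·I* = 659.6 - j829.6 VA.
Step 7 — Real power: P = Re(S) = 659.6 W.
Step 8 — Reactive power: Q = Im(S) = -829.6 VAR.
Step 9 — Apparent power: |S| = 1060 VA.
Step 10 — Power factor: PF = P/|S| = 0.6223 (leading).

(a) P = 659.6 W  (b) Q = -829.6 VAR  (c) S = 1060 VA  (d) PF = 0.6223 (leading)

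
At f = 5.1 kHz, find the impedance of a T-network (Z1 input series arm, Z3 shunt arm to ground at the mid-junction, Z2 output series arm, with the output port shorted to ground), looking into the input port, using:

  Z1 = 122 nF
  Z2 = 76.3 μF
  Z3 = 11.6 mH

Step 1 — Angular frequency: ω = 2π·f = 2π·5100 = 3.204e+04 rad/s.
Step 2 — Component impedances:
  Z1: Z = 1/(jωC) = -j/(ω·C) = 0 - j255.8 Ω
  Z2: Z = 1/(jωC) = -j/(ω·C) = 0 - j0.409 Ω
  Z3: Z = jωL = j·3.204e+04·0.0116 = 0 + j371.7 Ω
Step 3 — With the output port shorted to ground, the output series arm Z2 runs from the junction to ground; the shunt arm Z3 also runs from the junction to ground. They appear in parallel: Z3 || Z2 = 0 - j0.4095 Ω.
Step 4 — Series with input arm Z1: Z_in = Z1 + (Z3 || Z2) = 0 - j256.2 Ω = 256.2∠-90.0° Ω.

Z = 0 - j256.2 Ω = 256.2∠-90.0° Ω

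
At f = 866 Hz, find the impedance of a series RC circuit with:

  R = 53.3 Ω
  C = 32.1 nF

Step 1 — Angular frequency: ω = 2π·f = 2π·866 = 5441 rad/s.
Step 2 — Component impedances:
  R: Z = R = 53.3 Ω
  C: Z = 1/(jωC) = -j/(ω·C) = 0 - j5725 Ω
Step 3 — Series combination: Z_total = R + C = 53.3 - j5725 Ω = 5726∠-89.5° Ω.

Z = 53.3 - j5725 Ω = 5726∠-89.5° Ω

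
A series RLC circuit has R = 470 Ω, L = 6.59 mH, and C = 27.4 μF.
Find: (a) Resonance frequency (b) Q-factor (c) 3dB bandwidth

Step 1 — Resonance condition Im(Z)=0 gives ω₀ = 1/√(LC).
Step 2 — ω₀ = 1/√(0.00659·2.74e-05) = 2353 rad/s.
Step 3 — f₀ = ω₀/(2π) = 374.5 Hz.
Step 4 — Series Q: Q = ω₀L/R = 2353·0.00659/470 = 0.033.
Step 5 — 3dB bandwidth: Δω = ω₀/Q = 7.132e+04 rad/s; BW = Δω/(2π) = 1.135e+04 Hz.

(a) f₀ = 374.5 Hz  (b) Q = 0.033  (c) BW = 1.135e+04 Hz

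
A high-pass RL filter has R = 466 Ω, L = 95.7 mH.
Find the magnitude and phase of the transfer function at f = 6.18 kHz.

Step 1 — Angular frequency: ω = 2π·6180 = 3.883e+04 rad/s.
Step 2 — Transfer function: H(jω) = jωL/(R + jωL).
Step 3 — Numerator jωL = j·3716; denominator R + jωL = 466 + j3716.
Step 4 — H = 0.9845 + j0.1235.
Step 5 — Magnitude: |H| = 0.9922 (-0.1 dB); phase: φ = 7.1°.

|H| = 0.9922 (-0.1 dB), φ = 7.1°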